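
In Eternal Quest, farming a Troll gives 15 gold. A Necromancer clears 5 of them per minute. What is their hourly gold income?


Gold per minute = 15 * 5 = 75
Gold per hour = 75 * 60 = 4500

4500 gold/hour


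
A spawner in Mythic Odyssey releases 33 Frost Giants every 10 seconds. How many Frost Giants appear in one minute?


Spawns per minute = count * (60 / interval)
= 33 * (60 / 10)
= 33 * 6.0
= 198.0

198.0 per minute


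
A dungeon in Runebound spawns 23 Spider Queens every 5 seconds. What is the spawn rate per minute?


Spawns per minute = count * (60 / interval)
= 23 * (60 / 5)
= 23 * 12.0
= 276.0

276.0 per minute


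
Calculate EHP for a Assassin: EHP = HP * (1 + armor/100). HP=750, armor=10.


EHP = 750 * (1 + 10/100)
= 750 * (1 + 0.1)
= 750 * 1.1
= 825.0

825.0 EHP


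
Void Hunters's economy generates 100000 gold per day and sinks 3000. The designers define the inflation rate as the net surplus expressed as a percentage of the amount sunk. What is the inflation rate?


Net gold = 100000 - 3000 = 97000
Inflation rate = net / sunk * 100 = 97000 / 3000 * 100
= 32.333333 * 100
= 3233.33%

3233.33%


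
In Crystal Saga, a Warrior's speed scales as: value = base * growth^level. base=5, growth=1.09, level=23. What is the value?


value = base * growth^level
= 5 * 1.09^23
= 5 * 7.257874
= 36.29

36.29 speed


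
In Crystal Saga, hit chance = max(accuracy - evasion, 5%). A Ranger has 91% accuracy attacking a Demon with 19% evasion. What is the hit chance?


accuracy - evasion = 91 - 19 = 72
Apply floor: max(72, 5) = 72
Hit chance = 72%

72%


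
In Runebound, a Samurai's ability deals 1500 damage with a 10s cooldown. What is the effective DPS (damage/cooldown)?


DPS = damage / cooldown
= 1500 / 10
= 150.00

150.00 DPS


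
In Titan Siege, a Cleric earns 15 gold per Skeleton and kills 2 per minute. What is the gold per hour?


Gold per minute = 15 * 2 = 30
Gold per hour = 30 * 60 = 1800

1800 gold/hour


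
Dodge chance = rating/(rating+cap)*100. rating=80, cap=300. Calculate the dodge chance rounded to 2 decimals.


dodge% = 80 / (80 + 300) * 100
= 80 / 380 * 100
= 0.210526 * 100
= 21.05%

21.05%


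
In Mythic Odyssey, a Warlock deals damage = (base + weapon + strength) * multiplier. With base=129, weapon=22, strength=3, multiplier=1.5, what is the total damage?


Sum base + weapon + str = 129 + 22 + 3 = 154
Multiply by 1.5:
154 * 1.5 = 231.0

231.0 damage


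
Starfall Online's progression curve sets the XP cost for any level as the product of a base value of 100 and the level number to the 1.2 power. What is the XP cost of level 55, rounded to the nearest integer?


XP = 100 * level^1.2
Substitute level = 55:
XP = 100 * 55^1.2
= 100 * 122.5844
= 12258

12258 XP


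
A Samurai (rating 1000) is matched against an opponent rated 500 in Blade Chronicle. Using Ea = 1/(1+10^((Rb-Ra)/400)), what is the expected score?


Elo expected score: Ea = 1/(1 + 10^((Rb-Ra)/400))
Rb - Ra = 500 - 1000 = -500
(Rb-Ra)/400 = -500/400 = -1.25
10^-1.25 = 0.056234
Ea = 1/(1 + 0.056234) = 1/1.056234 = 0.9468

0.9468


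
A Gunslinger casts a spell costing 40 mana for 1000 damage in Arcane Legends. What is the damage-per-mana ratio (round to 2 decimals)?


Efficiency = damage / mana
= 1000 / 40
= 25.00

25.00 dmg/mana


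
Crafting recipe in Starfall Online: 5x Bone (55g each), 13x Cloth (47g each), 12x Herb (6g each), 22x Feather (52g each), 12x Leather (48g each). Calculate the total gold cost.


Cost breakdown:
  Bone: 5 * 55 = 275
  Cloth: 13 * 47 = 611
  Herb: 12 * 6 = 72
  Feather: 22 * 52 = 1144
  Leather: 12 * 48 = 576
Total = 275 + 611 + 72 + 1144 + 576 = 2678

2678 gold


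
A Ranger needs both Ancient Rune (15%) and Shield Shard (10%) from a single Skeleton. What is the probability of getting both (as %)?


For independent events, P(both) = P(A) * P(B)
= 15% * 10%
= 150 / 100 %
= 1.5%

1.5%


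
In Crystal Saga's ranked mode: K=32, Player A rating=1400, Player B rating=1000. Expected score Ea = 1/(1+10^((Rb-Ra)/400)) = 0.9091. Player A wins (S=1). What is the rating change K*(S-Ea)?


Elo update: delta = K * (S - Ea), where S = 1 (wins)
S - Ea = 1 - 0.9091 = 0.0909
Rating change = 32 * 0.0909
= 2.91

2.91 rating points


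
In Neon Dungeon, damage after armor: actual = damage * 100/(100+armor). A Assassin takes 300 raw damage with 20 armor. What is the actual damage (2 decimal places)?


actual = 300 * 100 / (100 + 20)
= 300 * 100 / 120
= 30000 / 120
= 250.00

250.00 damage


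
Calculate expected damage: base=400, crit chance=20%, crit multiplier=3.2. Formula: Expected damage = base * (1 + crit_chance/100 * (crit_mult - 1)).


E[dmg] = base * (1 + crit_chance * (crit_mult - 1))
cc as decimal = 20/100 = 0.2
cm - 1 = 3.2 - 1 = 2.2
Bonus factor = 0.2 * 2.2 = 0.44
Total multiplier = 1 + 0.44 = 1.44
Expected damage = 400 * 1.44 = 576.00

576.00 damage


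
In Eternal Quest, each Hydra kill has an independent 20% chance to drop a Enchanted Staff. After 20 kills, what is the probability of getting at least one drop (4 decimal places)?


P(at least one) = 1 - P(none) = 1 - (1-p)^n
p = 20/100 = 0.2
1 - p = 0.8
(1 - p)^20 = 0.8^20 = 0.011529
P(at least one) = 1 - 0.011529 = 0.9885

0.9885


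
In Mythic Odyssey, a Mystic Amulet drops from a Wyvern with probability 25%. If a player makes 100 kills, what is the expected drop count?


Expected drops = kills * (drop_rate / 100)
= 100 * (25 / 100)
= 100 * 0.25
= 25.0

25.0 drops


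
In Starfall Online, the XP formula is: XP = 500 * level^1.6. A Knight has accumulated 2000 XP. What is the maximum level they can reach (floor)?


XP = 500 * level^1.6, so level = (XP / 500)^(1/1.6)
= (2000 / 500)^(1/1.6)
= 4.0^0.625
= 2.3784
Floor: level = 2

level 2


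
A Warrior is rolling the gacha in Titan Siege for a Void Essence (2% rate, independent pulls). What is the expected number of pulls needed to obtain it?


Expected pulls for a geometric distribution = 1/p = 100 / rate%
= 100 / 2
= 50.0

50.0 pulls


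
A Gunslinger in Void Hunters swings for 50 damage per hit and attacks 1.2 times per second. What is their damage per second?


DPS = damage * attack_speed
= 50 * 1.2
= 60.0

60.0 DPS


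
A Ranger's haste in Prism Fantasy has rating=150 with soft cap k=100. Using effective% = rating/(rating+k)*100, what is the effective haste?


effective% = rating / (rating + k) * 100
= 150 / (150 + 100) * 100
= 150 / 250 * 100
= 0.6 * 100
= 60.00%

60.00%


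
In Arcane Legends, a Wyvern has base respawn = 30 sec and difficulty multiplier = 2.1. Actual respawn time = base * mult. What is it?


Respawn time = base * multiplier
= 30 * 2.1
= 63.0 seconds

63.0 seconds


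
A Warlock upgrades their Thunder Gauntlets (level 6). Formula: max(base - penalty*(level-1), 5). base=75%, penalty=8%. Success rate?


raw_rate = 75 - 8 * (6 - 1)
= 75 - 8 * 5
= 75 - 40
= 35
Apply floor: max(35, 5) = 35%

35%


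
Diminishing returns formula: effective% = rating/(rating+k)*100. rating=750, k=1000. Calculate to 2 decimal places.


effective% = rating / (rating + k) * 100
= 750 / (750 + 1000) * 100
= 750 / 1750 * 100
= 0.428571 * 100
= 42.86%

42.86%


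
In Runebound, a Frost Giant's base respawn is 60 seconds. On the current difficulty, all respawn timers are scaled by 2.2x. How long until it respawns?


Respawn time = base * multiplier
= 60 * 2.2
= 132.0 seconds

132.0 seconds


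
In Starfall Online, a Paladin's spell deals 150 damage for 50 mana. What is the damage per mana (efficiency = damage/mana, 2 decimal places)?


Efficiency = damage / mana
= 150 / 50
= 3.00

3.00 dmg/mana


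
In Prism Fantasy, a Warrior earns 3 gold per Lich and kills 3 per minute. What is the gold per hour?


Gold per minute = 3 * 3 = 9
Gold per hour = 9 * 60 = 540

540 gold/hour


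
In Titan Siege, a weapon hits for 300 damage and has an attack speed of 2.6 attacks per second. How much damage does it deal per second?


DPS = damage * attack_speed
= 300 * 2.6
= 780.0

780.0 DPS


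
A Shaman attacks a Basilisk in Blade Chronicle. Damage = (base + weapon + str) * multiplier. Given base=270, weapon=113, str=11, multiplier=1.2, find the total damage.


Sum base + weapon + str = 270 + 113 + 11 = 394
Multiply by 1.2:
394 * 1.2 = 472.8

472.8 damage


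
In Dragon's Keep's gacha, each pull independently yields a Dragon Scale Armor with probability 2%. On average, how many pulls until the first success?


Expected pulls for a geometric distribution = 1/p = 100 / rate%
= 100 / 2
= 50.0

50.0 pulls


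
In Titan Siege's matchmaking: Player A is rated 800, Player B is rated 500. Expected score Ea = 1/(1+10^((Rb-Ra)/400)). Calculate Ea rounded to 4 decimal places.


Elo expected score: Ea = 1/(1 + 10^((Rb-Ra)/400))
Rb - Ra = 500 - 800 = -300
(Rb-Ra)/400 = -300/400 = -0.75
10^-0.75 = 0.177828
Ea = 1/(1 + 0.177828) = 1/1.177828 = 0.8490

0.8490


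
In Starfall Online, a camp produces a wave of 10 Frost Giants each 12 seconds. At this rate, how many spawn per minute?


Spawns per minute = count * (60 / interval)
= 10 * (60 / 12)
= 10 * 5.0
= 50.0

50.0 per minute


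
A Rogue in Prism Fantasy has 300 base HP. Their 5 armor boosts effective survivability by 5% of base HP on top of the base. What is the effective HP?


EHP = 300 * (1 + 5/100)
= 300 * (1 + 0.05)
= 300 * 1.05
= 315.0

315.0 EHP


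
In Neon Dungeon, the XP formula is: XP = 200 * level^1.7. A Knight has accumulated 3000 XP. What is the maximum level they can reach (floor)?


XP = 200 * level^1.7, so level = (XP / 200)^(1/1.7)
= (3000 / 200)^(1/1.7)
= 15.0^0.5882
= 4.9183
Floor: level = 4

level 4


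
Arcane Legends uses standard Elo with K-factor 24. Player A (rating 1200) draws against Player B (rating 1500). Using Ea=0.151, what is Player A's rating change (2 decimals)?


Elo update: delta = K * (S - Ea), where S = 0.5 (draws)
S - Ea = 0.5 - 0.151 = 0.349
Rating change = 24 * 0.349
= 8.38

8.38 rating points


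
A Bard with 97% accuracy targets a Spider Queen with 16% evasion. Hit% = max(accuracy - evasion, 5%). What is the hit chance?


accuracy - evasion = 97 - 16 = 81
Apply floor: max(81, 5) = 81
Hit chance = 81%

81%


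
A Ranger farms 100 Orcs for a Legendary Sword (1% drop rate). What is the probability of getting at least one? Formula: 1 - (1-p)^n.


P(at least one) = 1 - P(none) = 1 - (1-p)^n
p = 1/100 = 0.01
1 - p = 0.99
(1 - p)^100 = 0.99^100 = 0.366032
P(at least one) = 1 - 0.366032 = 0.6340

0.6340


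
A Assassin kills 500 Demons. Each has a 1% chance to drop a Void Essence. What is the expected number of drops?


Expected drops = kills * (drop_rate / 100)
= 500 * (1 / 100)
= 500 * 0.01
= 5.0

5.0 drops


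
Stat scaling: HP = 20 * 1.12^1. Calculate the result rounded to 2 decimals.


value = base * growth^level
= 20 * 1.12^1
= 20 * 1.12
= 22.40

22.40 HP


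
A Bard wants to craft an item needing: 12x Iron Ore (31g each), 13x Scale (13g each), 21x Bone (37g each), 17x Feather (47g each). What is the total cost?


Cost breakdown:
  Iron Ore: 12 * 31 = 372
  Scale: 13 * 13 = 169
  Bone: 21 * 37 = 777
  Feather: 17 * 47 = 799
Total = 372 + 169 + 777 + 799 = 2117

2117 gold


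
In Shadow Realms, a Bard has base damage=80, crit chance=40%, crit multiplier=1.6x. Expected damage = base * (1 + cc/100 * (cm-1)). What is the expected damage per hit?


E[dmg] = base * (1 + crit_chance * (crit_mult - 1))
cc as decimal = 40/100 = 0.4
cm - 1 = 1.6 - 1 = 0.6
Bonus factor = 0.4 * 0.6 = 0.24
Total multiplier = 1 + 0.24 = 1.24
Expected damage = 80 * 1.24 = 99.20

99.20 damage


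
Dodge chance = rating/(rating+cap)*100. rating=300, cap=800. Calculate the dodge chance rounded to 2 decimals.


dodge% = 300 / (300 + 800) * 100
= 300 / 1100 * 100
= 0.272727 * 100
= 27.27%

27.27%


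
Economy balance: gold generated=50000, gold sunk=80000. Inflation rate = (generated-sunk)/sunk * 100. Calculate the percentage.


Net gold = 50000 - 80000 = -30000
Inflation rate = net / sunk * 100 = -30000 / 80000 * 100
= -0.375 * 100
= -37.50%

-37.50%


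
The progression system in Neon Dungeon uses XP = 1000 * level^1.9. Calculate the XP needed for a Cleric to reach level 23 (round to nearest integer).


XP = 1000 * level^1.9
Substitute level = 23:
XP = 1000 * 23^1.9
= 1000 * 386.6187
= 386619

386619 XP


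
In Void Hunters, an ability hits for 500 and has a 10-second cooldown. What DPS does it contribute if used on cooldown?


DPS = damage / cooldown
= 500 / 10
= 50.00

50.00 DPS


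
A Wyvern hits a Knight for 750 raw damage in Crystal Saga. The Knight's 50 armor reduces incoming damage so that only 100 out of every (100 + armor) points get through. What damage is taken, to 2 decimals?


actual = 750 * 100 / (100 + 50)
= 750 * 100 / 150
= 75000 / 150
= 500.00

500.00 damage


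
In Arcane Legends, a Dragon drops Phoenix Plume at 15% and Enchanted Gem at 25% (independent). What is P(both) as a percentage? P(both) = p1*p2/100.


For independent events, P(both) = P(A) * P(B)
= 15% * 25%
= 375 / 100 %
= 3.75%

3.75%


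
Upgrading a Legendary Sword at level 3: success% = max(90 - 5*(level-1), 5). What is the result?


raw_rate = 90 - 5 * (3 - 1)
= 90 - 5 * 2
= 90 - 10
= 80
Apply floor: max(80, 5) = 80%

80%


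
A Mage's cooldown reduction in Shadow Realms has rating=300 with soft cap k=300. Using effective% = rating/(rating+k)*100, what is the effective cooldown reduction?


effective% = rating / (rating + k) * 100
= 300 / (300 + 300) * 100
= 300 / 600 * 100
= 0.5 * 100
= 50.00%

50.00%


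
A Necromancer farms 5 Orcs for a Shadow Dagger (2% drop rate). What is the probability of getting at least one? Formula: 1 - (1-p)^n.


P(at least one) = 1 - P(none) = 1 - (1-p)^n
p = 2/100 = 0.02
1 - p = 0.98
(1 - p)^5 = 0.98^5 = 0.903921
P(at least one) = 1 - 0.903921 = 0.0961

0.0961


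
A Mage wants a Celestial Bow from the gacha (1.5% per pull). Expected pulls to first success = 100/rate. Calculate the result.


Expected pulls for a geometric distribution = 1/p = 100 / rate%
= 100 / 1.5
= 66.67

66.67 pulls


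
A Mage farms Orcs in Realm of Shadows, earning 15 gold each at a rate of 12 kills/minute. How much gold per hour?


Gold per minute = 15 * 12 = 180
Gold per hour = 180 * 60 = 10800

10800 gold/hour


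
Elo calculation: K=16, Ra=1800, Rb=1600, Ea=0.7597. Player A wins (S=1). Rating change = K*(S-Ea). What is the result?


Elo update: delta = K * (S - Ea), where S = 1 (wins)
S - Ea = 1 - 0.7597 = 0.2403
Rating change = 16 * 0.2403
= 3.84

3.84 rating points


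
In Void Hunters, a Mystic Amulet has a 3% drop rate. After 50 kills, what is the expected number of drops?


Expected drops = kills * (drop_rate / 100)
= 50 * (3 / 100)
= 50 * 0.03
= 1.5

1.5 drops


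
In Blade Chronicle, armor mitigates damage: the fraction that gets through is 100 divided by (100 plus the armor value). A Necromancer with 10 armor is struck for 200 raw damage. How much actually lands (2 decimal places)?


actual = 200 * 100 / (100 + 10)
= 200 * 100 / 110
= 20000 / 110
= 181.82

181.82 damage


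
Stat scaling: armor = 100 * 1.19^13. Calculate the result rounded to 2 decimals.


value = base * growth^level
= 100 * 1.19^13
= 100 * 9.596448
= 959.64

959.64 armor


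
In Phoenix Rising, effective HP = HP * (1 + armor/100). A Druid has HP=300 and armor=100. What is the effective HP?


EHP = 300 * (1 + 100/100)
= 300 * (1 + 1.0)
= 300 * 2.0
= 600.0

600.0 EHP


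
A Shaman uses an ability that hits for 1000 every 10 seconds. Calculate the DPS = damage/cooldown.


DPS = damage / cooldown
= 1000 / 10
= 100.00

100.00 DPS


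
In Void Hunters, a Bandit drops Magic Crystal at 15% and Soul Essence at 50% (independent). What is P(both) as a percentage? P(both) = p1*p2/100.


For independent events, P(both) = P(A) * P(B)
= 15% * 50%
= 750 / 100 %
= 7.5%

7.5%


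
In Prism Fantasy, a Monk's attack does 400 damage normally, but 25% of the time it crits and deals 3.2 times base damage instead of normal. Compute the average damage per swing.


E[dmg] = base * (1 + crit_chance * (crit_mult - 1))
cc as decimal = 25/100 = 0.25
cm - 1 = 3.2 - 1 = 2.2
Bonus factor = 0.25 * 2.2 = 0.55
Total multiplier = 1 + 0.55 = 1.55
Expected damage = 400 * 1.55 = 620.00

620.00 damage


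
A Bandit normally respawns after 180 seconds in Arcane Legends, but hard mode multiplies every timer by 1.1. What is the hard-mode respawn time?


Respawn time = base * multiplier
= 180 * 1.1
= 198.0 seconds

198.0 seconds


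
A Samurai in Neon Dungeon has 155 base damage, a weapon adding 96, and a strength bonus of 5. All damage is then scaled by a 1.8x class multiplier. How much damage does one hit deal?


Sum base + weapon + str = 155 + 96 + 5 = 256
Multiply by 1.8:
256 * 1.8 = 460.8

460.8 damage


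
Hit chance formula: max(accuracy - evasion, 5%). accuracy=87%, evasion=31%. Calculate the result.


accuracy - evasion = 87 - 31 = 56
Apply floor: max(56, 5) = 56
Hit chance = 56%

56%


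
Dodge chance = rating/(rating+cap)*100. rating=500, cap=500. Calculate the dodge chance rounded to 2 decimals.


dodge% = 500 / (500 + 500) * 100
= 500 / 1000 * 100
= 0.5 * 100
= 50.00%

50.00%


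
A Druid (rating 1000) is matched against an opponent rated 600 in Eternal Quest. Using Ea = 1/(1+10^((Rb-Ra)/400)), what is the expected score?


Elo expected score: Ea = 1/(1 + 10^((Rb-Ra)/400))
Rb - Ra = 600 - 1000 = -400
(Rb-Ra)/400 = -400/400 = -1.0
10^-1.0 = 0.1
Ea = 1/(1 + 0.1) = 1/1.1 = 0.9091

0.9091


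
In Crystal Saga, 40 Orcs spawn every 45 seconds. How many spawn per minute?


Spawns per minute = count * (60 / interval)
= 40 * (60 / 45)
= 40 * 1.3333
= 53.33

53.33 per minute


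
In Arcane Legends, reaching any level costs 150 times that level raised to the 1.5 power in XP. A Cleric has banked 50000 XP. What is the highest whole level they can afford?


XP = 150 * level^1.5, so level = (XP / 150)^(1/1.5)
= (50000 / 150)^(1/1.5)
= 333.3333^0.6667
= 48.075
Floor: level = 48

level 48


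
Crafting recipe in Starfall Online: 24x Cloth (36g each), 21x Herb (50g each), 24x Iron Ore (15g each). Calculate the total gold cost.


Cost breakdown:
  Cloth: 24 * 36 = 864
  Herb: 21 * 50 = 1050
  Iron Ore: 24 * 15 = 360
Total = 864 + 1050 + 360 = 2274

2274 gold


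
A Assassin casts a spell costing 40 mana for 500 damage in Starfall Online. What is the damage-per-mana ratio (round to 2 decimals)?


Efficiency = damage / mana
= 500 / 40
= 12.50

12.50 dmg/mana


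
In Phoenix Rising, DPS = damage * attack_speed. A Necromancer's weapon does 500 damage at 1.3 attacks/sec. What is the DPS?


DPS = damage * attack_speed
= 500 * 1.3
= 650.0

650.0 DPS


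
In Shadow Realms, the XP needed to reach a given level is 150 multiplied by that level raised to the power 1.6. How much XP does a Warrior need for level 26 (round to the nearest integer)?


XP = 150 * level^1.6
Substitute level = 26:
XP = 150 * 26^1.6
= 150 * 183.6358
= 27545

27545 XP


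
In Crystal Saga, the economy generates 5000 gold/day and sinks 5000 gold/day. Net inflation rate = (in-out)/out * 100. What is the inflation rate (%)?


Net gold = 5000 - 5000 = 0
Inflation rate = net / sunk * 100 = 0 / 5000 * 100
= 0.0 * 100
= 0.00%

0.00%


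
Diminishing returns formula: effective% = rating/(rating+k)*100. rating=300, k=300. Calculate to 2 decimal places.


effective% = rating / (rating + k) * 100
= 300 / (300 + 300) * 100
= 300 / 600 * 100
= 0.5 * 100
= 50.00%

50.00%


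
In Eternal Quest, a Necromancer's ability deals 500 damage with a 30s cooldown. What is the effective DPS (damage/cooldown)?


DPS = damage / cooldown
= 500 / 30
= 16.67

16.67 DPS


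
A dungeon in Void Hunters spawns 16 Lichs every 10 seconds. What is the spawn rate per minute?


Spawns per minute = count * (60 / interval)
= 16 * (60 / 10)
= 16 * 6.0
= 96.0

96.0 per minute


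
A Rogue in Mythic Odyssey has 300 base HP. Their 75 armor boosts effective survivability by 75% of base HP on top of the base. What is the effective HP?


EHP = 300 * (1 + 75/100)
= 300 * (1 + 0.75)
= 300 * 1.75
= 525.0

525.0 EHP


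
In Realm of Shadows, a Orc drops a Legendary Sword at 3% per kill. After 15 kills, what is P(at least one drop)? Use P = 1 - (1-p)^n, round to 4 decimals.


P(at least one) = 1 - P(none) = 1 - (1-p)^n
p = 3/100 = 0.03
1 - p = 0.97
(1 - p)^15 = 0.97^15 = 0.633251
P(at least one) = 1 - 0.633251 = 0.3667

0.3667


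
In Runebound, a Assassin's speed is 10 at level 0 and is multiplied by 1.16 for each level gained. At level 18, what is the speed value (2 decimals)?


value = base * growth^level
= 10 * 1.16^18
= 10 * 14.462514
= 144.63

144.63 speed


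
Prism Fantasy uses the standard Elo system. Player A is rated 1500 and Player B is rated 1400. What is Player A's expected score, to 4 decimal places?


Elo expected score: Ea = 1/(1 + 10^((Rb-Ra)/400))
Rb - Ra = 1400 - 1500 = -100
(Rb-Ra)/400 = -100/400 = -0.25
10^-0.25 = 0.562341
Ea = 1/(1 + 0.562341) = 1/1.562341 = 0.6401

0.6401


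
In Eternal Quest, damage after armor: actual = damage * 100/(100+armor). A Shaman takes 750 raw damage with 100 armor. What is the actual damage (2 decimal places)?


actual = 750 * 100 / (100 + 100)
= 750 * 100 / 200
= 75000 / 200
= 375.00

375.00 damage


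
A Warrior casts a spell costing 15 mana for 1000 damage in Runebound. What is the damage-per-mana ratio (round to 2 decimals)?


Efficiency = damage / mana
= 1000 / 15
= 66.67

66.67 dmg/mana


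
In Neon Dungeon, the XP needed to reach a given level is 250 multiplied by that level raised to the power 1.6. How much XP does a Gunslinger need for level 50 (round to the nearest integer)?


XP = 250 * level^1.6
Substitute level = 50:
XP = 250 * 50^1.6
= 250 * 522.8198
= 130705

130705 XP


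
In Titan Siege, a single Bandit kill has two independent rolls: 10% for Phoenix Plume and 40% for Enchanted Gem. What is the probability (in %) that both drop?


For independent events, P(both) = P(A) * P(B)
= 10% * 40%
= 400 / 100 %
= 4.0%

4.0%


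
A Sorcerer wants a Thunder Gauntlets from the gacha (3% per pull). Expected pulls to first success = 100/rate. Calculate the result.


Expected pulls for a geometric distribution = 1/p = 100 / rate%
= 100 / 3
= 33.33

33.33 pulls


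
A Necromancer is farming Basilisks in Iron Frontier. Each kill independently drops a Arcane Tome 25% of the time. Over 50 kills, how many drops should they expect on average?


Expected drops = kills * (drop_rate / 100)
= 50 * (25 / 100)
= 50 * 0.25
= 12.5

12.5 drops


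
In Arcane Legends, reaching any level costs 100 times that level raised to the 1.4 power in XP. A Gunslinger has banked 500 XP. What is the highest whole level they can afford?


XP = 100 * level^1.4, so level = (XP / 100)^(1/1.4)
= (500 / 100)^(1/1.4)
= 5.0^0.7143
= 3.1569
Floor: level = 3

level 3


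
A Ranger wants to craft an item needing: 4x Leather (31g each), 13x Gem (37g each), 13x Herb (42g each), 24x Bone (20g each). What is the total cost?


Cost breakdown:
  Leather: 4 * 31 = 124
  Gem: 13 * 37 = 481
  Herb: 13 * 42 = 546
  Bone: 24 * 20 = 480
Total = 124 + 481 + 546 + 480 = 1631

1631 gold


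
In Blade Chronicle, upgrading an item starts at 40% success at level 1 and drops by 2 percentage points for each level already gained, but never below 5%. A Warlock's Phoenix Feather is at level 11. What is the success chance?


raw_rate = 40 - 2 * (11 - 1)
= 40 - 2 * 10
= 40 - 20
= 20
Apply floor: max(20, 5) = 20%

20%


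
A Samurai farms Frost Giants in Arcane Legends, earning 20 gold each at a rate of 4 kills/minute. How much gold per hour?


Gold per minute = 20 * 4 = 80
Gold per hour = 80 * 60 = 4800

4800 gold/hour


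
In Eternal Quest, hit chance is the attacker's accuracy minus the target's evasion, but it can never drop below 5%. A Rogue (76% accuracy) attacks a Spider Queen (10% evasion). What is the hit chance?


accuracy - evasion = 76 - 10 = 66
Apply floor: max(66, 5) = 66
Hit chance = 66%

66%


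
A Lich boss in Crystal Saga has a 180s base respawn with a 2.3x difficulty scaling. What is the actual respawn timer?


Respawn time = base * multiplier
= 180 * 2.3
= 414.0 seconds

414.0 seconds


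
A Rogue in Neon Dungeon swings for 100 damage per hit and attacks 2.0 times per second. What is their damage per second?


DPS = damage * attack_speed
= 100 * 2.0
= 200.0

200.0 DPS


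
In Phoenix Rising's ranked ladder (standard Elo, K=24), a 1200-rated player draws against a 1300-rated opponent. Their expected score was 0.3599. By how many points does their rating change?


Elo update: delta = K * (S - Ea), where S = 0.5 (draws)
S - Ea = 0.5 - 0.3599 = 0.1401
Rating change = 24 * 0.1401
= 3.36

3.36 rating points


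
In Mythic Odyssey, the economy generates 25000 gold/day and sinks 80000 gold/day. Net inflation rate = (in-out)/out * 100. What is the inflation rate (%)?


Net gold = 25000 - 80000 = -55000
Inflation rate = net / sunk * 100 = -55000 / 80000 * 100
= -0.6875 * 100
= -68.75%

-68.75%


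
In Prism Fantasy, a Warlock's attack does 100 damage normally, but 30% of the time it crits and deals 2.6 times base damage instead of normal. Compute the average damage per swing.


E[dmg] = base * (1 + crit_chance * (crit_mult - 1))
cc as decimal = 30/100 = 0.3
cm - 1 = 2.6 - 1 = 1.6
Bonus factor = 0.3 * 1.6 = 0.48
Total multiplier = 1 + 0.48 = 1.48
Expected damage = 100 * 1.48 = 148.00

148.00 damage


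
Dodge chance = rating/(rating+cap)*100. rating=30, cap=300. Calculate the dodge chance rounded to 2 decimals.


dodge% = 30 / (30 + 300) * 100
= 30 / 330 * 100
= 0.090909 * 100
= 9.09%

9.09%


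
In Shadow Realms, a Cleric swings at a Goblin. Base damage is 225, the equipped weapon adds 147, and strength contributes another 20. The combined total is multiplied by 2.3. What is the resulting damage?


Sum base + weapon + str = 225 + 147 + 20 = 392
Multiply by 2.3:
392 * 2.3 = 901.6

901.6 damage


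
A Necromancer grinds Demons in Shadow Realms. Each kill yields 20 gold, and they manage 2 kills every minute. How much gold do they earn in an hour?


Gold per minute = 20 * 2 = 40
Gold per hour = 40 * 60 = 2400

2400 gold/hour


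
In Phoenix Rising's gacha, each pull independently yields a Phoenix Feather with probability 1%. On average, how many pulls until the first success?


Expected pulls for a geometric distribution = 1/p = 100 / rate%
= 100 / 1
= 100.0

100.0 pulls


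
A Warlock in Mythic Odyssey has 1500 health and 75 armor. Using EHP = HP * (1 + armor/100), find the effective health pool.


EHP = 1500 * (1 + 75/100)
= 1500 * (1 + 0.75)
= 1500 * 1.75
= 2625.0

2625.0 EHP


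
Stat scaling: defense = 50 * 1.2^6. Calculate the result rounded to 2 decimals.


value = base * growth^level
= 50 * 1.2^6
= 50 * 2.985984
= 149.30

149.30 defense


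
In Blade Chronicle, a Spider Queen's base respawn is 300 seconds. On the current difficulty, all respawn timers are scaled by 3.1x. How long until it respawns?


Respawn time = base * multiplier
= 300 * 3.1
= 930.0 seconds

930.0 seconds


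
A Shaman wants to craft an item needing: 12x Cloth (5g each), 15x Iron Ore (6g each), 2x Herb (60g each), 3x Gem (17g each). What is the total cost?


Cost breakdown:
  Cloth: 12 * 5 = 60
  Iron Ore: 15 * 6 = 90
  Herb: 2 * 60 = 120
  Gem: 3 * 17 = 51
Total = 60 + 90 + 120 + 51 = 321

321 gold


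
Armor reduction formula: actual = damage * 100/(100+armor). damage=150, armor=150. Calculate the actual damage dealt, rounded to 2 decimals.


actual = 150 * 100 / (100 + 150)
= 150 * 100 / 250
= 15000 / 250
= 60.00

60.00 damage


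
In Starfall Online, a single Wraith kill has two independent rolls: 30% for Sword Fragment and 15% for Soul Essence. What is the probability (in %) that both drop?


For independent events, P(both) = P(A) * P(B)
= 30% * 15%
= 450 / 100 %
= 4.5%

4.5%


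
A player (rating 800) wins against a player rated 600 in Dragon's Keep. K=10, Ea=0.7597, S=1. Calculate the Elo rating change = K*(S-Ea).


Elo update: delta = K * (S - Ea), where S = 1 (wins)
S - Ea = 1 - 0.7597 = 0.2403
Rating change = 10 * 0.2403
= 2.40

2.40 rating points


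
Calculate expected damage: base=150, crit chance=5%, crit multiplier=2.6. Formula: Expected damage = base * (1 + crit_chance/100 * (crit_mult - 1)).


E[dmg] = base * (1 + crit_chance * (crit_mult - 1))
cc as decimal = 5/100 = 0.05
cm - 1 = 2.6 - 1 = 1.6
Bonus factor = 0.05 * 1.6 = 0.08
Total multiplier = 1 + 0.08 = 1.08
Expected damage = 150 * 1.08 = 162.00

162.00 damage


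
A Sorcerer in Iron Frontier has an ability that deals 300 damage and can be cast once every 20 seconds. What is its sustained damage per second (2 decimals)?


DPS = damage / cooldown
= 300 / 20
= 15.00

15.00 DPS


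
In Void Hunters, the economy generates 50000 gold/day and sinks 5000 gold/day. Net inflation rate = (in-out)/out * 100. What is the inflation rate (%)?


Net gold = 50000 - 5000 = 45000
Inflation rate = net / sunk * 100 = 45000 / 5000 * 100
= 9.0 * 100
= 900.00%

900.00%


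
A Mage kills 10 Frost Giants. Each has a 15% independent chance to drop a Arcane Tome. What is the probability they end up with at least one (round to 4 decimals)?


P(at least one) = 1 - P(none) = 1 - (1-p)^n
p = 15/100 = 0.15
1 - p = 0.85
(1 - p)^10 = 0.85^10 = 0.196874
P(at least one) = 1 - 0.196874 = 0.8031

0.8031


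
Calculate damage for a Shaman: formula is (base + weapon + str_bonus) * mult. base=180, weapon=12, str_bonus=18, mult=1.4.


Sum base + weapon + str = 180 + 12 + 18 = 210
Multiply by 1.4:
210 * 1.4 = 294.0

294.0 damage


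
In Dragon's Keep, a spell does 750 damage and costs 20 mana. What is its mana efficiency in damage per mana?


Efficiency = damage / mana
= 750 / 20
= 37.50

37.50 dmg/mana


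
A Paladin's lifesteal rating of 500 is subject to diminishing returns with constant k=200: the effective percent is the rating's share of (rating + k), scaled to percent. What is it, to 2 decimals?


effective% = rating / (rating + k) * 100
= 500 / (500 + 200) * 100
= 500 / 700 * 100
= 0.714286 * 100
= 71.43%

71.43%


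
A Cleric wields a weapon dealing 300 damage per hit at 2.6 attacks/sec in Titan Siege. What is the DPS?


DPS = damage * attack_speed
= 300 * 2.6
= 780.0

780.0 DPS


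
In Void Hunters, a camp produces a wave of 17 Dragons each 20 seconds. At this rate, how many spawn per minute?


Spawns per minute = count * (60 / interval)
= 17 * (60 / 20)
= 17 * 3.0
= 51.0

51.0 per minute


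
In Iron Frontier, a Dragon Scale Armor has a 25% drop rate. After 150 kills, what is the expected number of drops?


Expected drops = kills * (drop_rate / 100)
= 150 * (25 / 100)
= 150 * 0.25
= 37.5

37.5 drops


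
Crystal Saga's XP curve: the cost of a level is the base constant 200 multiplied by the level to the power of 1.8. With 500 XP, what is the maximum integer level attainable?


XP = 200 * level^1.8, so level = (XP / 200)^(1/1.8)
= (500 / 200)^(1/1.8)
= 2.5^0.5556
= 1.6637
Floor: level = 1

level 1


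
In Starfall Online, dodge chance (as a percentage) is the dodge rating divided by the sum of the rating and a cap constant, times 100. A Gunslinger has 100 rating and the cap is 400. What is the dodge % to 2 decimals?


dodge% = 100 / (100 + 400) * 100
= 100 / 500 * 100
= 0.2 * 100
= 20.00%

20.00%


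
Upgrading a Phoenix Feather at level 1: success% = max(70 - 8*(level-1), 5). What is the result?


raw_rate = 70 - 8 * (1 - 1)
= 70 - 8 * 0
= 70 - 0
= 70
Apply floor: max(70, 5) = 70%

70%


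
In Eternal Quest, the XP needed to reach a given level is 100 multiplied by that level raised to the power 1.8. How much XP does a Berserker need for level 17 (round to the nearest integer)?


XP = 100 * level^1.8
Substitute level = 17:
XP = 100 * 17^1.8
= 100 * 163.9865
= 16399

16399 XP


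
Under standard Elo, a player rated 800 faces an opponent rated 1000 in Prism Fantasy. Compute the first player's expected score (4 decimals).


Elo expected score: Ea = 1/(1 + 10^((Rb-Ra)/400))
Rb - Ra = 1000 - 800 = 200
(Rb-Ra)/400 = 200/400 = 0.5
10^0.5 = 3.162278
Ea = 1/(1 + 3.162278) = 1/4.162278 = 0.2403

0.2403


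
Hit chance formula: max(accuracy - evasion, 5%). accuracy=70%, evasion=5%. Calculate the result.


accuracy - evasion = 70 - 5 = 65
Apply floor: max(65, 5) = 65
Hit chance = 65%

65%


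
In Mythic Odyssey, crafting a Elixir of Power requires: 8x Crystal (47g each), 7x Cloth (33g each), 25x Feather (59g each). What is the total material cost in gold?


Cost breakdown:
  Crystal: 8 * 47 = 376
  Cloth: 7 * 33 = 231
  Feather: 25 * 59 = 1475
Total = 376 + 231 + 1475 = 2082

2082 gold


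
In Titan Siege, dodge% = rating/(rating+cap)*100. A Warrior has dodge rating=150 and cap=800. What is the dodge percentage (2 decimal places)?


dodge% = 150 / (150 + 800) * 100
= 150 / 950 * 100
= 0.157895 * 100
= 15.79%

15.79%


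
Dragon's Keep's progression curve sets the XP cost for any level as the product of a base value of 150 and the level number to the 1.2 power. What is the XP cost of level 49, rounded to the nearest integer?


XP = 150 * level^1.2
Substitute level = 49:
XP = 150 * 49^1.2
= 150 * 106.7174
= 16008

16008 XP


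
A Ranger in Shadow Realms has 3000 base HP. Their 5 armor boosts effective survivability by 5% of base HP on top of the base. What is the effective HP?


EHP = 3000 * (1 + 5/100)
= 3000 * (1 + 0.05)
= 3000 * 1.05
= 3150.0

3150.0 EHP


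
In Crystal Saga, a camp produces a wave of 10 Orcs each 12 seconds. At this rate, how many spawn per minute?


Spawns per minute = count * (60 / interval)
= 10 * (60 / 12)
= 10 * 5.0
= 50.0

50.0 per minute


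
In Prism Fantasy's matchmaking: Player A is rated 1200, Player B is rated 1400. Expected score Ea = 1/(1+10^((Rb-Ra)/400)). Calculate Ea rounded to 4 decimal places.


Elo expected score: Ea = 1/(1 + 10^((Rb-Ra)/400))
Rb - Ra = 1400 - 1200 = 200
(Rb-Ra)/400 = 200/400 = 0.5
10^0.5 = 3.162278
Ea = 1/(1 + 3.162278) = 1/4.162278 = 0.2403

0.2403


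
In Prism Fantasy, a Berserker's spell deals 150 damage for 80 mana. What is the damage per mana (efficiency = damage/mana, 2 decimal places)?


Efficiency = damage / mana
= 150 / 80
= 1.88

1.88 dmg/mana


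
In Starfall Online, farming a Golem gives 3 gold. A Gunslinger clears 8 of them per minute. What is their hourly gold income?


Gold per minute = 3 * 8 = 24
Gold per hour = 24 * 60 = 1440

1440 gold/hour


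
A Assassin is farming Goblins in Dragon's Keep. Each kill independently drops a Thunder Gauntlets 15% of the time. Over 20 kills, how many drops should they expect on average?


Expected drops = kills * (drop_rate / 100)
= 20 * (15 / 100)
= 20 * 0.15
= 3.0

3.0 drops


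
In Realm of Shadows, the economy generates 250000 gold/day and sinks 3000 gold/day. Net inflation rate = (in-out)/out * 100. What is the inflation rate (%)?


Net gold = 250000 - 3000 = 247000
Inflation rate = net / sunk * 100 = 247000 / 3000 * 100
= 82.333333 * 100
= 8233.33%

8233.33%


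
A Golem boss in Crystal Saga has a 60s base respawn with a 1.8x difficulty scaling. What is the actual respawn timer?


Respawn time = base * multiplier
= 60 * 1.8
= 108.0 seconds

108.0 seconds


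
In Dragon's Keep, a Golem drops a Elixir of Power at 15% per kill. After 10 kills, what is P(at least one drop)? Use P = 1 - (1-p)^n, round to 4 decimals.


P(at least one) = 1 - P(none) = 1 - (1-p)^n
p = 15/100 = 0.15
1 - p = 0.85
(1 - p)^10 = 0.85^10 = 0.196874
P(at least one) = 1 - 0.196874 = 0.8031

0.8031


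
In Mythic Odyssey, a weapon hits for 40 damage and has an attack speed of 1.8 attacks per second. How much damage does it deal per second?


DPS = damage * attack_speed
= 40 * 1.8
= 72.0

72.0 DPS


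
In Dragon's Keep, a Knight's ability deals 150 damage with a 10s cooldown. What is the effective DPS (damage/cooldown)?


DPS = damage / cooldown
= 150 / 10
= 15.00

15.00 DPS


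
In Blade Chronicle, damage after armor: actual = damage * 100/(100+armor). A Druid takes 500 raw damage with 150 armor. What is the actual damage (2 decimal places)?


actual = 500 * 100 / (100 + 150)
= 500 * 100 / 250
= 50000 / 250
= 200.00

200.00 damage


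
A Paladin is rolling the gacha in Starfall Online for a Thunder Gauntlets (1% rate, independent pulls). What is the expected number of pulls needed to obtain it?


Expected pulls for a geometric distribution = 1/p = 100 / rate%
= 100 / 1
= 100.0

100.0 pulls


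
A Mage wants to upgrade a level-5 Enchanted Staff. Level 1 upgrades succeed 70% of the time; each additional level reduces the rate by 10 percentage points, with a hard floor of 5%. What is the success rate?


raw_rate = 70 - 10 * (5 - 1)
= 70 - 10 * 4
= 70 - 40
= 30
Apply floor: max(30, 5) = 30%

30%


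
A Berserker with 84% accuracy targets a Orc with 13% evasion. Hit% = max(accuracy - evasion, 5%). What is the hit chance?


accuracy - evasion = 84 - 13 = 71
Apply floor: max(71, 5) = 71
Hit chance = 71%

71%


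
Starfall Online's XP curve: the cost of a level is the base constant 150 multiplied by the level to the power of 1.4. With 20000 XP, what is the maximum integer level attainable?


XP = 150 * level^1.4, so level = (XP / 150)^(1/1.4)
= (20000 / 150)^(1/1.4)
= 133.3333^0.7143
= 32.9468
Floor: level = 32

level 32


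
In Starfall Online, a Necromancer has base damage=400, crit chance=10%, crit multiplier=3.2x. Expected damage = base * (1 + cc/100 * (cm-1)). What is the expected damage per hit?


E[dmg] = base * (1 + crit_chance * (crit_mult - 1))
cc as decimal = 10/100 = 0.1
cm - 1 = 3.2 - 1 = 2.2
Bonus factor = 0.1 * 2.2 = 0.22
Total multiplier = 1 + 0.22 = 1.22
Expected damage = 400 * 1.22 = 488.00

488.00 damage


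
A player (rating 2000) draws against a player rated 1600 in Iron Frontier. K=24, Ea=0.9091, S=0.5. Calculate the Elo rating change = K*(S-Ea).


Elo update: delta = K * (S - Ea), where S = 0.5 (draws)
S - Ea = 0.5 - 0.9091 = -0.4091
Rating change = 24 * -0.4091
= -9.82

-9.82 rating points


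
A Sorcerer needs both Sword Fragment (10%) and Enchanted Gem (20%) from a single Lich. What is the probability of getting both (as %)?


For independent events, P(both) = P(A) * P(B)
= 10% * 20%
= 200 / 100 %
= 2.0%

2.0%


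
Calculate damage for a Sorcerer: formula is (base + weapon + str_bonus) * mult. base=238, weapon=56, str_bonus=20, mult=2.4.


Sum base + weapon + str = 238 + 56 + 20 = 314
Multiply by 2.4:
314 * 2.4 = 753.6

753.6 damage


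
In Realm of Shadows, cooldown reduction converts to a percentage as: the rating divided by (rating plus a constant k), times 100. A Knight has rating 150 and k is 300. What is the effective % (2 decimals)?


effective% = rating / (rating + k) * 100
= 150 / (150 + 300) * 100
= 150 / 450 * 100
= 0.333333 * 100
= 33.33%

33.33%


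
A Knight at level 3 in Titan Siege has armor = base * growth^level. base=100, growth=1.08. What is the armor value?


value = base * growth^level
= 100 * 1.08^3
= 100 * 1.259712
= 125.97

125.97 armor


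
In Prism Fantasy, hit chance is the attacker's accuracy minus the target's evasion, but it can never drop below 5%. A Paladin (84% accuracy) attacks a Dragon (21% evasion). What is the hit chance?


accuracy - evasion = 84 - 21 = 63
Apply floor: max(63, 5) = 63
Hit chance = 63%

63%


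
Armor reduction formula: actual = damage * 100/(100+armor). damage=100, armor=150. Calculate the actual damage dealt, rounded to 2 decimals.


actual = 100 * 100 / (100 + 150)
= 100 * 100 / 250
= 10000 / 250
= 40.00

40.00 damage
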